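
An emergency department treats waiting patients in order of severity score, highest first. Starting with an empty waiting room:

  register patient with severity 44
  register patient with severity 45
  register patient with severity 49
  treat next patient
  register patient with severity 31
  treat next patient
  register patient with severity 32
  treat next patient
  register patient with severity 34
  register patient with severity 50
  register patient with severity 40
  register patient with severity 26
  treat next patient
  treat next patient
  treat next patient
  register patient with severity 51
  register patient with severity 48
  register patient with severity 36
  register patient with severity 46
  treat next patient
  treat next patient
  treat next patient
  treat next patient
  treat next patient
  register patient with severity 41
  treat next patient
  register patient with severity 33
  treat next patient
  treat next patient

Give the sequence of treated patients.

insert 44 → {44}
insert 45 → {45, 44}
insert 49 → {49, 45, 44}
treat next patient → 49; now {45, 44}
insert 31 → {45, 44, 31}
treat next patient → 45; now {44, 31}
insert 32 → {44, 32, 31}
treat next patient → 44; now {32, 31}
insert 34 → {34, 32, 31}
insert 50 → {50, 34, 32, 31}
insert 40 → {50, 40, 34, 32, 31}
insert 26 → {50, 40, 34, 32, 31, 26}
treat next patient → 50; now {40, 34, 32, 31, 26}
treat next patient → 40; now {34, 32, 31, 26}
treat next patient → 34; now {32, 31, 26}
insert 51 → {51, 32, 31, 26}
insert 48 → {51, 48, 32, 31, 26}
insert 36 → {51, 48, 36, 32, 31, 26}
insert 46 → {51, 48, 46, 36, 32, 31, 26}
treat next patient → 51; now {48, 46, 36, 32, 31, 26}
treat next patient → 48; now {46, 36, 32, 31, 26}
treat next patient → 46; now {36, 32, 31, 26}
treat next patient → 36; now {32, 31, 26}
treat next patient → 32; now {31, 26}
insert 41 → {41, 31, 26}
treat next patient → 41; now {31, 26}
insert 33 → {33, 31, 26}
treat next patient → 33; now {31, 26}
treat next patient → 31; now {26}

49 → 45 → 44 → 50 → 40 → 34 → 51 → 48 → 46 → 36 → 32 → 41 → 33 → 31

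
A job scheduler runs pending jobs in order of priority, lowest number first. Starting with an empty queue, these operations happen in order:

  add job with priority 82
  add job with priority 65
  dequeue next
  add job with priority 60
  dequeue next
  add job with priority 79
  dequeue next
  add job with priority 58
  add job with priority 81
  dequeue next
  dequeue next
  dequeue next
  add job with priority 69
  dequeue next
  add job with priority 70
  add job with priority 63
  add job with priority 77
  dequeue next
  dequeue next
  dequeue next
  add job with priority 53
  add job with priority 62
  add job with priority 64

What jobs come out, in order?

65 → 60 → 79 → 58 → 81 → 82 → 69 → 63 → 70 → 77

insert 82 → {82}
insert 65 → {65, 82}
dequeue next → 65; now {82}
insert 60 → {60, 82}
dequeue next → 60; now {82}
insert 79 → {79, 82}
dequeue next → 79; now {82}
insert 58 → {58, 82}
insert 81 → {58, 81, 82}
dequeue next → 58; now {81, 82}
dequeue next → 81; now {82}
dequeue next → 82; now {}
insert 69 → {69}
dequeue next → 69; now {}
insert 70 → {70}
insert 63 → {63, 70}
insert 77 → {63, 70, 77}
dequeue next → 63; now {70, 77}
dequeue next → 70; now {77}
dequeue next → 77; now {}
insert 53 → {53}
insert 62 → {53, 62}
insert 64 → {53, 62, 64}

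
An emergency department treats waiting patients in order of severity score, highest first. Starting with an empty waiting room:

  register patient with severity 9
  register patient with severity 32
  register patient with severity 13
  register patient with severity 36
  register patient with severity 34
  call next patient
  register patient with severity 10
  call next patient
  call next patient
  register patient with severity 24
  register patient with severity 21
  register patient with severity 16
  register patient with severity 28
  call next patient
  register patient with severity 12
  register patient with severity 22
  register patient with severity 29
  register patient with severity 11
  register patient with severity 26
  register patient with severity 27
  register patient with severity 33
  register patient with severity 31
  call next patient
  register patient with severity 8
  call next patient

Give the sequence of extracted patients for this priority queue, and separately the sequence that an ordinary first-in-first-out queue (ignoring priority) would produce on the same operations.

insert 9 → {9}
insert 32 → {32, 9}
insert 13 → {32, 13, 9}
insert 36 → {36, 32, 13, 9}
insert 34 → {36, 34, 32, 13, 9}
call next patient → 36; now {34, 32, 13, 9}
insert 10 → {34, 32, 13, 10, 9}
call next patient → 34; now {32, 13, 10, 9}
call next patient → 32; now {13, 10, 9}
insert 24 → {24, 13, 10, 9}
insert 21 → {24, 21, 13, 10, 9}
insert 16 → {24, 21, 16, 13, 10, 9}
insert 28 → {28, 24, 21, 16, 13, 10, 9}
call next patient → 28; now {24, 21, 16, 13, 10, 9}
insert 12 → {24, 21, 16, 13, 12, 10, 9}
insert 22 → {24, 22, 21, 16, 13, 12, 10, 9}
insert 29 → {29, 24, 22, 21, 16, 13, 12, 10, 9}
insert 11 → {29, 24, 22, 21, 16, 13, 12, 11, 10, 9}
insert 26 → {29, 26, 24, 22, 21, 16, 13, 12, 11, 10, 9}
insert 27 → {29, 27, 26, 24, 22, 21, 16, 13, 12, 11, 10, 9}
insert 33 → {33, 29, 27, 26, 24, 22, 21, 16, 13, 12, 11, 10, 9}
insert 31 → {33, 31, 29, 27, 26, 24, 22, 21, 16, 13, 12, 11, 10, 9}
call next patient → 33; now {31, 29, 27, 26, 24, 22, 21, 16, 13, 12, 11, 10, 9}
insert 8 → {31, 29, 27, 26, 24, 22, 21, 16, 13, 12, 11, 10, 9, 8}
call next patient → 31; now {29, 27, 26, 24, 22, 21, 16, 13, 12, 11, 10, 9, 8}

priority queue: [36, 34, 32, 28, 33, 31]; FIFO queue: [9, 32, 13, 36, 34, 10]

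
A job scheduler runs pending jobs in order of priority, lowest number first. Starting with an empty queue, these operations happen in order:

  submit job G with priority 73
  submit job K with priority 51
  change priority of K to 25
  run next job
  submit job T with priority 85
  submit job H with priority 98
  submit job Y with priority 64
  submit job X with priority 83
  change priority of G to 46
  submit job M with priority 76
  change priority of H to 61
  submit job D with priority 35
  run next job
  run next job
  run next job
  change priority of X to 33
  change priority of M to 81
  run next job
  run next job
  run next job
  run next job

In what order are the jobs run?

add G (priority 73) → {G:73}
add K (priority 51) → {K:51, G:73}
update K to priority 25 → {K:25, G:73}
run next job → K; now {G:73}
add T (priority 85) → {G:73, T:85}
add H (priority 98) → {G:73, T:85, H:98}
add Y (priority 64) → {Y:64, G:73, T:85, H:98}
add X (priority 83) → {Y:64, G:73, X:83, T:85, H:98}
update G to priority 46 → {G:46, Y:64, X:83, T:85, H:98}
add M (priority 76) → {G:46, Y:64, M:76, X:83, T:85, H:98}
update H to priority 61 → {G:46, H:61, Y:64, M:76, X:83, T:85}
add D (priority 35) → {D:35, G:46, H:61, Y:64, M:76, X:83, T:85}
run next job → D; now {G:46, H:61, Y:64, M:76, X:83, T:85}
run next job → G; now {H:61, Y:64, M:76, X:83, T:85}
run next job → H; now {Y:64, M:76, X:83, T:85}
update X to priority 33 → {X:33, Y:64, M:76, T:85}
update M to priority 81 → {X:33, Y:64, M:81, T:85}
run next job → X; now {Y:64, M:81, T:85}
run next job → Y; now {M:81, T:85}
run next job → M; now {T:85}
run next job → T; now {}

K → D → G → H → X → Y → M → T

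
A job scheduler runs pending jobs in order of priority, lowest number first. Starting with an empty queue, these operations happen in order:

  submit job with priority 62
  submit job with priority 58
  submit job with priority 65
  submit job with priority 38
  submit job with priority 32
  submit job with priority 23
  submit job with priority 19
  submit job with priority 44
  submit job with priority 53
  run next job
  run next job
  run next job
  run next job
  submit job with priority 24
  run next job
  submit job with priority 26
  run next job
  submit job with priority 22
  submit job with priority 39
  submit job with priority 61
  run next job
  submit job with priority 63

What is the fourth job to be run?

38

insert 62 → {62}
insert 58 → {58, 62}
insert 65 → {58, 62, 65}
insert 38 → {38, 58, 62, 65}
insert 32 → {32, 38, 58, 62, 65}
insert 23 → {23, 32, 38, 58, 62, 65}
insert 19 → {19, 23, 32, 38, 58, 62, 65}
insert 44 → {19, 23, 32, 38, 44, 58, 62, 65}
insert 53 → {19, 23, 32, 38, 44, 53, 58, 62, 65}
run next job → 19; now {23, 32, 38, 44, 53, 58, 62, 65}
run next job → 23; now {32, 38, 44, 53, 58, 62, 65}
run next job → 32; now {38, 44, 53, 58, 62, 65}
run next job → 38; now {44, 53, 58, 62, 65}
insert 24 → {24, 44, 53, 58, 62, 65}
run next job → 24; now {44, 53, 58, 62, 65}
insert 26 → {26, 44, 53, 58, 62, 65}
run next job → 26; now {44, 53, 58, 62, 65}
insert 22 → {22, 44, 53, 58, 62, 65}
insert 39 → {22, 39, 44, 53, 58, 62, 65}
insert 61 → {22, 39, 44, 53, 58, 61, 62, 65}
run next job → 22; now {39, 44, 53, 58, 61, 62, 65}
insert 63 → {39, 44, 53, 58, 61, 62, 63, 65}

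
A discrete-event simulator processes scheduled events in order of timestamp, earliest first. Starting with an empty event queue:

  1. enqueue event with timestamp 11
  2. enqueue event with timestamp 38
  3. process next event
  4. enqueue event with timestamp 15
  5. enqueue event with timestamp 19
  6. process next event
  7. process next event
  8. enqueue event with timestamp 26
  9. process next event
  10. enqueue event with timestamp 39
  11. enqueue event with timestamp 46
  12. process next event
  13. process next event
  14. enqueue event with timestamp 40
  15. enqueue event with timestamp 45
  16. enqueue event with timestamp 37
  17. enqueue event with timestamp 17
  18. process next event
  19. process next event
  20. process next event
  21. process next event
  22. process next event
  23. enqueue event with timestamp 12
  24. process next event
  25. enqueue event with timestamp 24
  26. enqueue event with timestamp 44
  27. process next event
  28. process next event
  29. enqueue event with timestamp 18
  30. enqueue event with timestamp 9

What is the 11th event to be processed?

46

insert 11 → {11}
insert 38 → {11, 38}
process next event → 11; now {38}
insert 15 → {15, 38}
insert 19 → {15, 19, 38}
process next event → 15; now {19, 38}
process next event → 19; now {38}
insert 26 → {26, 38}
process next event → 26; now {38}
insert 39 → {38, 39}
insert 46 → {38, 39, 46}
process next event → 38; now {39, 46}
process next event → 39; now {46}
insert 40 → {40, 46}
insert 45 → {40, 45, 46}
insert 37 → {37, 40, 45, 46}
insert 17 → {17, 37, 40, 45, 46}
process next event → 17; now {37, 40, 45, 46}
process next event → 37; now {40, 45, 46}
process next event → 40; now {45, 46}
process next event → 45; now {46}
process next event → 46; now {}
insert 12 → {12}
process next event → 12; now {}
insert 24 → {24}
insert 44 → {24, 44}
process next event → 24; now {44}
process next event → 44; now {}
insert 18 → {18}
insert 9 → {9, 18}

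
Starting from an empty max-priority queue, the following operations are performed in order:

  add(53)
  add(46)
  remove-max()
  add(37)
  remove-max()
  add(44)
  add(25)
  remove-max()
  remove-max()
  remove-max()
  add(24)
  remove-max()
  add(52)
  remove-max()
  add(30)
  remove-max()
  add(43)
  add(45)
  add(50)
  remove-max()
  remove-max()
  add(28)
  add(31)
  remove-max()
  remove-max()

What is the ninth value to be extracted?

insert 53 → {53}
insert 46 → {53, 46}
remove-max → 53; now {46}
insert 37 → {46, 37}
remove-max → 46; now {37}
insert 44 → {44, 37}
insert 25 → {44, 37, 25}
remove-max → 44; now {37, 25}
remove-max → 37; now {25}
remove-max → 25; now {}
insert 24 → {24}
remove-max → 24; now {}
insert 52 → {52}
remove-max → 52; now {}
insert 30 → {30}
remove-max → 30; now {}
insert 43 → {43}
insert 45 → {45, 43}
insert 50 → {50, 45, 43}
remove-max → 50; now {45, 43}
remove-max → 45; now {43}
insert 28 → {43, 28}
insert 31 → {43, 31, 28}
remove-max → 43; now {31, 28}
remove-max → 31; now {28}

50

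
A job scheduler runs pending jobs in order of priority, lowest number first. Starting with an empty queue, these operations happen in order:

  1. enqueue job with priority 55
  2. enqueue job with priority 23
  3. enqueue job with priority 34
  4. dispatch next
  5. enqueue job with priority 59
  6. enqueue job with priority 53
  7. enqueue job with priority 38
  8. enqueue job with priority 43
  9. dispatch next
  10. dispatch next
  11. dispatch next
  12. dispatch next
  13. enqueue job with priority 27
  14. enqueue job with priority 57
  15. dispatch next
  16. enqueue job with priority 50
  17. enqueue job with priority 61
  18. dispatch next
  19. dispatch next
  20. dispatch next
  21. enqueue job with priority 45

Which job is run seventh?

50

insert 55 → {55}
insert 23 → {23, 55}
insert 34 → {23, 34, 55}
dispatch next → 23; now {34, 55}
insert 59 → {34, 55, 59}
insert 53 → {34, 53, 55, 59}
insert 38 → {34, 38, 53, 55, 59}
insert 43 → {34, 38, 43, 53, 55, 59}
dispatch next → 34; now {38, 43, 53, 55, 59}
dispatch next → 38; now {43, 53, 55, 59}
dispatch next → 43; now {53, 55, 59}
dispatch next → 53; now {55, 59}
insert 27 → {27, 55, 59}
insert 57 → {27, 55, 57, 59}
dispatch next → 27; now {55, 57, 59}
insert 50 → {50, 55, 57, 59}
insert 61 → {50, 55, 57, 59, 61}
dispatch next → 50; now {55, 57, 59, 61}
dispatch next → 55; now {57, 59, 61}
dispatch next → 57; now {59, 61}
insert 45 → {45, 59, 61}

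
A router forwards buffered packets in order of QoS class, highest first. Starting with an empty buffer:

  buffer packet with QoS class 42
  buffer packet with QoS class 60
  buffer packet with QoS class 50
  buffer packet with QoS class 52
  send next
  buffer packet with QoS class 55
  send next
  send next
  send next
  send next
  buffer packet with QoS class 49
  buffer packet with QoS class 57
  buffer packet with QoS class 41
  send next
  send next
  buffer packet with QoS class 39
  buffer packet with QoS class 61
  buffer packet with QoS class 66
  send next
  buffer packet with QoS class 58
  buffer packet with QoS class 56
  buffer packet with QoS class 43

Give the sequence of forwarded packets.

60, 55, 52, 50, 42, 57, 49, 66

insert 42 → {42}
insert 60 → {60, 42}
insert 50 → {60, 50, 42}
insert 52 → {60, 52, 50, 42}
send next → 60; now {52, 50, 42}
insert 55 → {55, 52, 50, 42}
send next → 55; now {52, 50, 42}
send next → 52; now {50, 42}
send next → 50; now {42}
send next → 42; now {}
insert 49 → {49}
insert 57 → {57, 49}
insert 41 → {57, 49, 41}
send next → 57; now {49, 41}
send next → 49; now {41}
insert 39 → {41, 39}
insert 61 → {61, 41, 39}
insert 66 → {66, 61, 41, 39}
send next → 66; now {61, 41, 39}
insert 58 → {61, 58, 41, 39}
insert 56 → {61, 58, 56, 41, 39}
insert 43 → {61, 58, 56, 43, 41, 39}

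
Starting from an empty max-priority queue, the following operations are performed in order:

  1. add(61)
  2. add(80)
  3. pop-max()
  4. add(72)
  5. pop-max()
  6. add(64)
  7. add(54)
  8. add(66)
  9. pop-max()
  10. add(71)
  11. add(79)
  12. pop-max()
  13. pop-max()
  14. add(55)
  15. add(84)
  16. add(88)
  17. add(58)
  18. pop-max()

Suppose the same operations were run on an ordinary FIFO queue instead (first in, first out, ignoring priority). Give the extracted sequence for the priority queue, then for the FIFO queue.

insert 61 → {61}
insert 80 → {80, 61}
pop-max → 80; now {61}
insert 72 → {72, 61}
pop-max → 72; now {61}
insert 64 → {64, 61}
insert 54 → {64, 61, 54}
insert 66 → {66, 64, 61, 54}
pop-max → 66; now {64, 61, 54}
insert 71 → {71, 64, 61, 54}
insert 79 → {79, 71, 64, 61, 54}
pop-max → 79; now {71, 64, 61, 54}
pop-max → 71; now {64, 61, 54}
insert 55 → {64, 61, 55, 54}
insert 84 → {84, 64, 61, 55, 54}
insert 88 → {88, 84, 64, 61, 55, 54}
insert 58 → {88, 84, 64, 61, 58, 55, 54}
pop-max → 88; now {84, 64, 61, 58, 55, 54}

priority queue: 80, 72, 66, 79, 71, 88; FIFO queue: 61 → 80 → 72 → 64 → 54 → 66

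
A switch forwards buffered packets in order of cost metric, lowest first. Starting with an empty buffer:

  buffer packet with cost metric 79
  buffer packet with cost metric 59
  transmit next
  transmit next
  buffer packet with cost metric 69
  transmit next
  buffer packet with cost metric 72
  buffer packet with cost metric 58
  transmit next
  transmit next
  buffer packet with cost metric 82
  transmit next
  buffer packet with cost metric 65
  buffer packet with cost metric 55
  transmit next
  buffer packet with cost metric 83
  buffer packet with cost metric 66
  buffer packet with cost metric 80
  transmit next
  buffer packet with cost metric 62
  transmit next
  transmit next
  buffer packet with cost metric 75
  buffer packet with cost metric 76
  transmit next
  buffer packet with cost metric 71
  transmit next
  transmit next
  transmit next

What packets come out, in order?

59, 79, 69, 58, 72, 82, 55, 65, 62, 66, 75, 71, 76, 80

insert 79 → {79}
insert 59 → {59, 79}
transmit next → 59; now {79}
transmit next → 79; now {}
insert 69 → {69}
transmit next → 69; now {}
insert 72 → {72}
insert 58 → {58, 72}
transmit next → 58; now {72}
transmit next → 72; now {}
insert 82 → {82}
transmit next → 82; now {}
insert 65 → {65}
insert 55 → {55, 65}
transmit next → 55; now {65}
insert 83 → {65, 83}
insert 66 → {65, 66, 83}
insert 80 → {65, 66, 80, 83}
transmit next → 65; now {66, 80, 83}
insert 62 → {62, 66, 80, 83}
transmit next → 62; now {66, 80, 83}
transmit next → 66; now {80, 83}
insert 75 → {75, 80, 83}
insert 76 → {75, 76, 80, 83}
transmit next → 75; now {76, 80, 83}
insert 71 → {71, 76, 80, 83}
transmit next → 71; now {76, 80, 83}
transmit next → 76; now {80, 83}
transmit next → 80; now {83}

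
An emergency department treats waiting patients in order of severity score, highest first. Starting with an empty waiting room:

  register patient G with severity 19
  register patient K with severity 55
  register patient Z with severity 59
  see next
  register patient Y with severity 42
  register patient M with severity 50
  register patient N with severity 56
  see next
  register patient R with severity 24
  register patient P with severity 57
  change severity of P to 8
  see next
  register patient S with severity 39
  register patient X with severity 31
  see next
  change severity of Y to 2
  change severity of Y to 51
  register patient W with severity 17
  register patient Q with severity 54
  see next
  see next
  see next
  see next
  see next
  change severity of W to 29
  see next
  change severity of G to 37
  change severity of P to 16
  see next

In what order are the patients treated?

add G (severity 19) → {G:19}
add K (severity 55) → {K:55, G:19}
add Z (severity 59) → {Z:59, K:55, G:19}
see next → Z; now {K:55, G:19}
add Y (severity 42) → {K:55, Y:42, G:19}
add M (severity 50) → {K:55, M:50, Y:42, G:19}
add N (severity 56) → {N:56, K:55, M:50, Y:42, G:19}
see next → N; now {K:55, M:50, Y:42, G:19}
add R (severity 24) → {K:55, M:50, Y:42, R:24, G:19}
add P (severity 57) → {P:57, K:55, M:50, Y:42, R:24, G:19}
update P to severity 8 → {K:55, M:50, Y:42, R:24, G:19, P:8}
see next → K; now {M:50, Y:42, R:24, G:19, P:8}
add S (severity 39) → {M:50, Y:42, S:39, R:24, G:19, P:8}
add X (severity 31) → {M:50, Y:42, S:39, X:31, R:24, G:19, P:8}
see next → M; now {Y:42, S:39, X:31, R:24, G:19, P:8}
update Y to severity 2 → {S:39, X:31, R:24, G:19, P:8, Y:2}
update Y to severity 51 → {Y:51, S:39, X:31, R:24, G:19, P:8}
add W (severity 17) → {Y:51, S:39, X:31, R:24, G:19, W:17, P:8}
add Q (severity 54) → {Q:54, Y:51, S:39, X:31, R:24, G:19, W:17, P:8}
see next → Q; now {Y:51, S:39, X:31, R:24, G:19, W:17, P:8}
see next → Y; now {S:39, X:31, R:24, G:19, W:17, P:8}
see next → S; now {X:31, R:24, G:19, W:17, P:8}
see next → X; now {R:24, G:19, W:17, P:8}
see next → R; now {G:19, W:17, P:8}
update W to severity 29 → {W:29, G:19, P:8}
see next → W; now {G:19, P:8}
update G to severity 37 → {G:37, P:8}
update P to severity 16 → {G:37, P:16}
see next → G; now {P:16}

[Z, N, K, M, Q, Y, S, X, R, W, G]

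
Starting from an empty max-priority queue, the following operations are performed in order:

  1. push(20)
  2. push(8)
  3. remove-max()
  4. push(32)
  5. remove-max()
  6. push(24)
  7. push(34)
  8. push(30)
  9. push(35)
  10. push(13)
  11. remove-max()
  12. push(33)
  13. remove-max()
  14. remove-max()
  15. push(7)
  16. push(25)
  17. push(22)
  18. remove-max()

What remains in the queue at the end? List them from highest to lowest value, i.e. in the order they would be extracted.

insert 20 → {20}
insert 8 → {20, 8}
remove-max → 20; now {8}
insert 32 → {32, 8}
remove-max → 32; now {8}
insert 24 → {24, 8}
insert 34 → {34, 24, 8}
insert 30 → {34, 30, 24, 8}
insert 35 → {35, 34, 30, 24, 8}
insert 13 → {35, 34, 30, 24, 13, 8}
remove-max → 35; now {34, 30, 24, 13, 8}
insert 33 → {34, 33, 30, 24, 13, 8}
remove-max → 34; now {33, 30, 24, 13, 8}
remove-max → 33; now {30, 24, 13, 8}
insert 7 → {30, 24, 13, 8, 7}
insert 25 → {30, 25, 24, 13, 8, 7}
insert 22 → {30, 25, 24, 22, 13, 8, 7}
remove-max → 30; now {25, 24, 22, 13, 8, 7}

[25, 24, 22, 13, 8, 7]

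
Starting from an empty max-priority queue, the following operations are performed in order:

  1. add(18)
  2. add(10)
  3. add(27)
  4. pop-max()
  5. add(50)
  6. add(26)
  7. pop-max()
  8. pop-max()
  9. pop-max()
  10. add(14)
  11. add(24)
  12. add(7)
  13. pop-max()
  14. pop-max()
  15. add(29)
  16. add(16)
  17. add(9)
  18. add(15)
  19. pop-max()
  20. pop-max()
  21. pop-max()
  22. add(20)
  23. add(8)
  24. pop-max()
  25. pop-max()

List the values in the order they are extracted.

27, 50, 26, 18, 24, 14, 29, 16, 15, 20, 10

insert 18 → {18}
insert 10 → {18, 10}
insert 27 → {27, 18, 10}
pop-max → 27; now {18, 10}
insert 50 → {50, 18, 10}
insert 26 → {50, 26, 18, 10}
pop-max → 50; now {26, 18, 10}
pop-max → 26; now {18, 10}
pop-max → 18; now {10}
insert 14 → {14, 10}
insert 24 → {24, 14, 10}
insert 7 → {24, 14, 10, 7}
pop-max → 24; now {14, 10, 7}
pop-max → 14; now {10, 7}
insert 29 → {29, 10, 7}
insert 16 → {29, 16, 10, 7}
insert 9 → {29, 16, 10, 9, 7}
insert 15 → {29, 16, 15, 10, 9, 7}
pop-max → 29; now {16, 15, 10, 9, 7}
pop-max → 16; now {15, 10, 9, 7}
pop-max → 15; now {10, 9, 7}
insert 20 → {20, 10, 9, 7}
insert 8 → {20, 10, 9, 8, 7}
pop-max → 20; now {10, 9, 8, 7}
pop-max → 10; now {9, 8, 7}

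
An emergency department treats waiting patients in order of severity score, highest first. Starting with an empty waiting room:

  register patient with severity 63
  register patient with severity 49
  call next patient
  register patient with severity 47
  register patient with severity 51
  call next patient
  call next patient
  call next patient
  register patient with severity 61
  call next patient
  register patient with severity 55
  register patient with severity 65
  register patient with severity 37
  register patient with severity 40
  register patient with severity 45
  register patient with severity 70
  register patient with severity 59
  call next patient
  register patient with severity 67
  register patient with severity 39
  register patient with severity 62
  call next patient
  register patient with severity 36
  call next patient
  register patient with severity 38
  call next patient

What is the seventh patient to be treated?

insert 63 → {63}
insert 49 → {63, 49}
call next patient → 63; now {49}
insert 47 → {49, 47}
insert 51 → {51, 49, 47}
call next patient → 51; now {49, 47}
call next patient → 49; now {47}
call next patient → 47; now {}
insert 61 → {61}
call next patient → 61; now {}
insert 55 → {55}
insert 65 → {65, 55}
insert 37 → {65, 55, 37}
insert 40 → {65, 55, 40, 37}
insert 45 → {65, 55, 45, 40, 37}
insert 70 → {70, 65, 55, 45, 40, 37}
insert 59 → {70, 65, 59, 55, 45, 40, 37}
call next patient → 70; now {65, 59, 55, 45, 40, 37}
insert 67 → {67, 65, 59, 55, 45, 40, 37}
insert 39 → {67, 65, 59, 55, 45, 40, 39, 37}
insert 62 → {67, 65, 62, 59, 55, 45, 40, 39, 37}
call next patient → 67; now {65, 62, 59, 55, 45, 40, 39, 37}
insert 36 → {65, 62, 59, 55, 45, 40, 39, 37, 36}
call next patient → 65; now {62, 59, 55, 45, 40, 39, 37, 36}
insert 38 → {62, 59, 55, 45, 40, 39, 38, 37, 36}
call next patient → 62; now {59, 55, 45, 40, 39, 38, 37, 36}

67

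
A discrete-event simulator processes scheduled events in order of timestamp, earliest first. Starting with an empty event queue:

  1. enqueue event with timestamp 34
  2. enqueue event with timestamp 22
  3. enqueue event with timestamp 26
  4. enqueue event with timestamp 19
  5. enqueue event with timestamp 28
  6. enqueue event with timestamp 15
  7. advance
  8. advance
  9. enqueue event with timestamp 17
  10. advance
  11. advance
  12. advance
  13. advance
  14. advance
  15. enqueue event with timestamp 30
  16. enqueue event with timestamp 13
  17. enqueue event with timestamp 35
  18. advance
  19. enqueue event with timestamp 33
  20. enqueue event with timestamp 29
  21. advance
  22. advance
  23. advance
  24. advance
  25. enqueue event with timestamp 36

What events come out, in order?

insert 34 → {34}
insert 22 → {22, 34}
insert 26 → {22, 26, 34}
insert 19 → {19, 22, 26, 34}
insert 28 → {19, 22, 26, 28, 34}
insert 15 → {15, 19, 22, 26, 28, 34}
advance → 15; now {19, 22, 26, 28, 34}
advance → 19; now {22, 26, 28, 34}
insert 17 → {17, 22, 26, 28, 34}
advance → 17; now {22, 26, 28, 34}
advance → 22; now {26, 28, 34}
advance → 26; now {28, 34}
advance → 28; now {34}
advance → 34; now {}
insert 30 → {30}
insert 13 → {13, 30}
insert 35 → {13, 30, 35}
advance → 13; now {30, 35}
insert 33 → {30, 33, 35}
insert 29 → {29, 30, 33, 35}
advance → 29; now {30, 33, 35}
advance → 30; now {33, 35}
advance → 33; now {35}
advance → 35; now {}
insert 36 → {36}

[15, 19, 17, 22, 26, 28, 34, 13, 29, 30, 33, 35]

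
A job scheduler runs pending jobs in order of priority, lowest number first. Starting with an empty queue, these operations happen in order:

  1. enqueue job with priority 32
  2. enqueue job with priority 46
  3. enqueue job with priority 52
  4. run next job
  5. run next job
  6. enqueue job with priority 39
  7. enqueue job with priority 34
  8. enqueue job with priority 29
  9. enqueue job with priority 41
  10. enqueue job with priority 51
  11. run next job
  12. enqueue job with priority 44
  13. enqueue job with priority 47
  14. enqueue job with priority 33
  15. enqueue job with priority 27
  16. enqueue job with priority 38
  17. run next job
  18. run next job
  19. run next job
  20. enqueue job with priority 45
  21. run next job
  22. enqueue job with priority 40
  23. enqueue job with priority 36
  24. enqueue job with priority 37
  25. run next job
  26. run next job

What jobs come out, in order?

32 → 46 → 29 → 27 → 33 → 34 → 38 → 36 → 37

insert 32 → {32}
insert 46 → {32, 46}
insert 52 → {32, 46, 52}
run next job → 32; now {46, 52}
run next job → 46; now {52}
insert 39 → {39, 52}
insert 34 → {34, 39, 52}
insert 29 → {29, 34, 39, 52}
insert 41 → {29, 34, 39, 41, 52}
insert 51 → {29, 34, 39, 41, 51, 52}
run next job → 29; now {34, 39, 41, 51, 52}
insert 44 → {34, 39, 41, 44, 51, 52}
insert 47 → {34, 39, 41, 44, 47, 51, 52}
insert 33 → {33, 34, 39, 41, 44, 47, 51, 52}
insert 27 → {27, 33, 34, 39, 41, 44, 47, 51, 52}
insert 38 → {27, 33, 34, 38, 39, 41, 44, 47, 51, 52}
run next job → 27; now {33, 34, 38, 39, 41, 44, 47, 51, 52}
run next job → 33; now {34, 38, 39, 41, 44, 47, 51, 52}
run next job → 34; now {38, 39, 41, 44, 47, 51, 52}
insert 45 → {38, 39, 41, 44, 45, 47, 51, 52}
run next job → 38; now {39, 41, 44, 45, 47, 51, 52}
insert 40 → {39, 40, 41, 44, 45, 47, 51, 52}
insert 36 → {36, 39, 40, 41, 44, 45, 47, 51, 52}
insert 37 → {36, 37, 39, 40, 41, 44, 45, 47, 51, 52}
run next job → 36; now {37, 39, 40, 41, 44, 45, 47, 51, 52}
run next job → 37; now {39, 40, 41, 44, 45, 47, 51, 52}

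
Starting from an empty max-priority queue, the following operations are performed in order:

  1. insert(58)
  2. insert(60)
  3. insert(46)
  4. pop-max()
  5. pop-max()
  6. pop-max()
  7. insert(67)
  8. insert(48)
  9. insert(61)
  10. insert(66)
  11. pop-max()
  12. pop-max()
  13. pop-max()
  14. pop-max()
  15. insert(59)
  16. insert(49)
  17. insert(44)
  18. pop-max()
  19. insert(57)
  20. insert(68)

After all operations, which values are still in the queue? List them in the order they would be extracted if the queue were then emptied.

68 → 57 → 49 → 44

insert 58 → {58}
insert 60 → {60, 58}
insert 46 → {60, 58, 46}
pop-max → 60; now {58, 46}
pop-max → 58; now {46}
pop-max → 46; now {}
insert 67 → {67}
insert 48 → {67, 48}
insert 61 → {67, 61, 48}
insert 66 → {67, 66, 61, 48}
pop-max → 67; now {66, 61, 48}
pop-max → 66; now {61, 48}
pop-max → 61; now {48}
pop-max → 48; now {}
insert 59 → {59}
insert 49 → {59, 49}
insert 44 → {59, 49, 44}
pop-max → 59; now {49, 44}
insert 57 → {57, 49, 44}
insert 68 → {68, 57, 49, 44}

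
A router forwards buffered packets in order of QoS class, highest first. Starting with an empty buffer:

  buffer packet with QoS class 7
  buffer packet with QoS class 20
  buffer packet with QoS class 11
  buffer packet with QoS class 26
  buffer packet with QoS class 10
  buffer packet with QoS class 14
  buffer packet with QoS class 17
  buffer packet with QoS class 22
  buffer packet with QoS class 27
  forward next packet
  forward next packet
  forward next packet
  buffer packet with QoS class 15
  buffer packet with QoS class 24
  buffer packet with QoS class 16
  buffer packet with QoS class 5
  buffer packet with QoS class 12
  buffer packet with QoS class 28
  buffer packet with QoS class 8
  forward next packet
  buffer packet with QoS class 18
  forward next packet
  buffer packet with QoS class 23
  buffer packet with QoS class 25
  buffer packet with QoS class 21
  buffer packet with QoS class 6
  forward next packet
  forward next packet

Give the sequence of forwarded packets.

insert 7 → {7}
insert 20 → {20, 7}
insert 11 → {20, 11, 7}
insert 26 → {26, 20, 11, 7}
insert 10 → {26, 20, 11, 10, 7}
insert 14 → {26, 20, 14, 11, 10, 7}
insert 17 → {26, 20, 17, 14, 11, 10, 7}
insert 22 → {26, 22, 20, 17, 14, 11, 10, 7}
insert 27 → {27, 26, 22, 20, 17, 14, 11, 10, 7}
forward next packet → 27; now {26, 22, 20, 17, 14, 11, 10, 7}
forward next packet → 26; now {22, 20, 17, 14, 11, 10, 7}
forward next packet → 22; now {20, 17, 14, 11, 10, 7}
insert 15 → {20, 17, 15, 14, 11, 10, 7}
insert 24 → {24, 20, 17, 15, 14, 11, 10, 7}
insert 16 → {24, 20, 17, 16, 15, 14, 11, 10, 7}
insert 5 → {24, 20, 17, 16, 15, 14, 11, 10, 7, 5}
insert 12 → {24, 20, 17, 16, 15, 14, 12, 11, 10, 7, 5}
insert 28 → {28, 24, 20, 17, 16, 15, 14, 12, 11, 10, 7, 5}
insert 8 → {28, 24, 20, 17, 16, 15, 14, 12, 11, 10, 8, 7, 5}
forward next packet → 28; now {24, 20, 17, 16, 15, 14, 12, 11, 10, 8, 7, 5}
insert 18 → {24, 20, 18, 17, 16, 15, 14, 12, 11, 10, 8, 7, 5}
forward next packet → 24; now {20, 18, 17, 16, 15, 14, 12, 11, 10, 8, 7, 5}
insert 23 → {23, 20, 18, 17, 16, 15, 14, 12, 11, 10, 8, 7, 5}
insert 25 → {25, 23, 20, 18, 17, 16, 15, 14, 12, 11, 10, 8, 7, 5}
insert 21 → {25, 23, 21, 20, 18, 17, 16, 15, 14, 12, 11, 10, 8, 7, 5}
insert 6 → {25, 23, 21, 20, 18, 17, 16, 15, 14, 12, 11, 10, 8, 7, 6, 5}
forward next packet → 25; now {23, 21, 20, 18, 17, 16, 15, 14, 12, 11, 10, 8, 7, 6, 5}
forward next packet → 23; now {21, 20, 18, 17, 16, 15, 14, 12, 11, 10, 8, 7, 6, 5}

27, 26, 22, 28, 24, 25, 23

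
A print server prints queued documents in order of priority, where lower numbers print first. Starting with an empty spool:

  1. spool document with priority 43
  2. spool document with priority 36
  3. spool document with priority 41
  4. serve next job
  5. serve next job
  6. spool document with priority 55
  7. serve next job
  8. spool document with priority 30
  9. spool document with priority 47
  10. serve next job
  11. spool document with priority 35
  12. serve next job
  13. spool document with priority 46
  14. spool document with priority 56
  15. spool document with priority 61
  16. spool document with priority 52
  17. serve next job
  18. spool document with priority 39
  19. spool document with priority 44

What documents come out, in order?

insert 43 → {43}
insert 36 → {36, 43}
insert 41 → {36, 41, 43}
serve next job → 36; now {41, 43}
serve next job → 41; now {43}
insert 55 → {43, 55}
serve next job → 43; now {55}
insert 30 → {30, 55}
insert 47 → {30, 47, 55}
serve next job → 30; now {47, 55}
insert 35 → {35, 47, 55}
serve next job → 35; now {47, 55}
insert 46 → {46, 47, 55}
insert 56 → {46, 47, 55, 56}
insert 61 → {46, 47, 55, 56, 61}
insert 52 → {46, 47, 52, 55, 56, 61}
serve next job → 46; now {47, 52, 55, 56, 61}
insert 39 → {39, 47, 52, 55, 56, 61}
insert 44 → {39, 44, 47, 52, 55, 56, 61}

36, 41, 43, 30, 35, 46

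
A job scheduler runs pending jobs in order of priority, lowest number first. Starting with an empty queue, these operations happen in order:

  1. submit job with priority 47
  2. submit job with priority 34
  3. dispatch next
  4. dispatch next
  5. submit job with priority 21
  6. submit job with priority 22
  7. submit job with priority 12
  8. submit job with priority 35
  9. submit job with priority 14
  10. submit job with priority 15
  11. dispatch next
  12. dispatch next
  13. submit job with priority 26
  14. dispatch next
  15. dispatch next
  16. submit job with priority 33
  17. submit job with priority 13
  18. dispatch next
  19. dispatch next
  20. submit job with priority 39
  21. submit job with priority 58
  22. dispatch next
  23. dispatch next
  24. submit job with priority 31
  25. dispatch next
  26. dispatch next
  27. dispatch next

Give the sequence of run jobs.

34, 47, 12, 14, 15, 21, 13, 22, 26, 33, 31, 35, 39

insert 47 → {47}
insert 34 → {34, 47}
dispatch next → 34; now {47}
dispatch next → 47; now {}
insert 21 → {21}
insert 22 → {21, 22}
insert 12 → {12, 21, 22}
insert 35 → {12, 21, 22, 35}
insert 14 → {12, 14, 21, 22, 35}
insert 15 → {12, 14, 15, 21, 22, 35}
dispatch next → 12; now {14, 15, 21, 22, 35}
dispatch next → 14; now {15, 21, 22, 35}
insert 26 → {15, 21, 22, 26, 35}
dispatch next → 15; now {21, 22, 26, 35}
dispatch next → 21; now {22, 26, 35}
insert 33 → {22, 26, 33, 35}
insert 13 → {13, 22, 26, 33, 35}
dispatch next → 13; now {22, 26, 33, 35}
dispatch next → 22; now {26, 33, 35}
insert 39 → {26, 33, 35, 39}
insert 58 → {26, 33, 35, 39, 58}
dispatch next → 26; now {33, 35, 39, 58}
dispatch next → 33; now {35, 39, 58}
insert 31 → {31, 35, 39, 58}
dispatch next → 31; now {35, 39, 58}
dispatch next → 35; now {39, 58}
dispatch next → 39; now {58}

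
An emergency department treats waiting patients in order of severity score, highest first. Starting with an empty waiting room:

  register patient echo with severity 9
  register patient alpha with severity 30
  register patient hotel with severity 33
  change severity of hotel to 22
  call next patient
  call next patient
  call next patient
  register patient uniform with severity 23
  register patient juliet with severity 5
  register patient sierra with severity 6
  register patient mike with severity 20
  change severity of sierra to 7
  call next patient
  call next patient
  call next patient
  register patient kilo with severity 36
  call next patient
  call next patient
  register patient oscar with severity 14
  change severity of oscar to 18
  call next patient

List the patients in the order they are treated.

alpha → hotel → echo → uniform → mike → sierra → kilo → juliet → oscar

add echo (severity 9) → {echo:9}
add alpha (severity 30) → {alpha:30, echo:9}
add hotel (severity 33) → {hotel:33, alpha:30, echo:9}
update hotel to severity 22 → {alpha:30, hotel:22, echo:9}
call next patient → alpha; now {hotel:22, echo:9}
call next patient → hotel; now {echo:9}
call next patient → echo; now {}
add uniform (severity 23) → {uniform:23}
add juliet (severity 5) → {uniform:23, juliet:5}
add sierra (severity 6) → {uniform:23, sierra:6, juliet:5}
add mike (severity 20) → {uniform:23, mike:20, sierra:6, juliet:5}
update sierra to severity 7 → {uniform:23, mike:20, sierra:7, juliet:5}
call next patient → uniform; now {mike:20, sierra:7, juliet:5}
call next patient → mike; now {sierra:7, juliet:5}
call next patient → sierra; now {juliet:5}
add kilo (severity 36) → {kilo:36, juliet:5}
call next patient → kilo; now {juliet:5}
call next patient → juliet; now {}
add oscar (severity 14) → {oscar:14}
update oscar to severity 18 → {oscar:18}
call next patient → oscar; now {}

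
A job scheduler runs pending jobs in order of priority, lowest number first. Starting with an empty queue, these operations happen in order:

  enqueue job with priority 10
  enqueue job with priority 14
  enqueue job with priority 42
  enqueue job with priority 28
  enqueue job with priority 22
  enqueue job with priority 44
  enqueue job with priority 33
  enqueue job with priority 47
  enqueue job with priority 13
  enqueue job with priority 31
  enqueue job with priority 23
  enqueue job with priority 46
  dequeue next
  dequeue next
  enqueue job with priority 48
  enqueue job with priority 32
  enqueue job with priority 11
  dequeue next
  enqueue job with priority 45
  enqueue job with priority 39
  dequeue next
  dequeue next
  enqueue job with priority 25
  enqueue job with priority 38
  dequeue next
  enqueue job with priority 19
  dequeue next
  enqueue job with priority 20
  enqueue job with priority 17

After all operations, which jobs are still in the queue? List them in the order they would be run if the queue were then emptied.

insert 10 → {10}
insert 14 → {10, 14}
insert 42 → {10, 14, 42}
insert 28 → {10, 14, 28, 42}
insert 22 → {10, 14, 22, 28, 42}
insert 44 → {10, 14, 22, 28, 42, 44}
insert 33 → {10, 14, 22, 28, 33, 42, 44}
insert 47 → {10, 14, 22, 28, 33, 42, 44, 47}
insert 13 → {10, 13, 14, 22, 28, 33, 42, 44, 47}
insert 31 → {10, 13, 14, 22, 28, 31, 33, 42, 44, 47}
insert 23 → {10, 13, 14, 22, 23, 28, 31, 33, 42, 44, 47}
insert 46 → {10, 13, 14, 22, 23, 28, 31, 33, 42, 44, 46, 47}
dequeue next → 10; now {13, 14, 22, 23, 28, 31, 33, 42, 44, 46, 47}
dequeue next → 13; now {14, 22, 23, 28, 31, 33, 42, 44, 46, 47}
insert 48 → {14, 22, 23, 28, 31, 33, 42, 44, 46, 47, 48}
insert 32 → {14, 22, 23, 28, 31, 32, 33, 42, 44, 46, 47, 48}
insert 11 → {11, 14, 22, 23, 28, 31, 32, 33, 42, 44, 46, 47, 48}
dequeue next → 11; now {14, 22, 23, 28, 31, 32, 33, 42, 44, 46, 47, 48}
insert 45 → {14, 22, 23, 28, 31, 32, 33, 42, 44, 45, 46, 47, 48}
insert 39 → {14, 22, 23, 28, 31, 32, 33, 39, 42, 44, 45, 46, 47, 48}
dequeue next → 14; now {22, 23, 28, 31, 32, 33, 39, 42, 44, 45, 46, 47, 48}
dequeue next → 22; now {23, 28, 31, 32, 33, 39, 42, 44, 45, 46, 47, 48}
insert 25 → {23, 25, 28, 31, 32, 33, 39, 42, 44, 45, 46, 47, 48}
insert 38 → {23, 25, 28, 31, 32, 33, 38, 39, 42, 44, 45, 46, 47, 48}
dequeue next → 23; now {25, 28, 31, 32, 33, 38, 39, 42, 44, 45, 46, 47, 48}
insert 19 → {19, 25, 28, 31, 32, 33, 38, 39, 42, 44, 45, 46, 47, 48}
dequeue next → 19; now {25, 28, 31, 32, 33, 38, 39, 42, 44, 45, 46, 47, 48}
insert 20 → {20, 25, 28, 31, 32, 33, 38, 39, 42, 44, 45, 46, 47, 48}
insert 17 → {17, 20, 25, 28, 31, 32, 33, 38, 39, 42, 44, 45, 46, 47, 48}

17 → 20 → 25 → 28 → 31 → 32 → 33 → 38 → 39 → 42 → 44 → 45 → 46 → 47 → 48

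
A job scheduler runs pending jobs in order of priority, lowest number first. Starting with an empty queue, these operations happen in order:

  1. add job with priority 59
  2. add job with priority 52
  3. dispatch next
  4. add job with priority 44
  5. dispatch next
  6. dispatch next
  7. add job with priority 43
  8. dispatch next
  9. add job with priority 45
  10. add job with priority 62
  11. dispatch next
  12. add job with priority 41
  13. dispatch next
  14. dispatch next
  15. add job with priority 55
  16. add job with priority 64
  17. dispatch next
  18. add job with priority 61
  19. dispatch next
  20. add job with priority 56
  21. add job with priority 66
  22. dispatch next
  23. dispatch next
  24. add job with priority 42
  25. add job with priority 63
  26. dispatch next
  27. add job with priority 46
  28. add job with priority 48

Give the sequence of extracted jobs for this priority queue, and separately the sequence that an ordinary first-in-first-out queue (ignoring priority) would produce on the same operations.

insert 59 → {59}
insert 52 → {52, 59}
dispatch next → 52; now {59}
insert 44 → {44, 59}
dispatch next → 44; now {59}
dispatch next → 59; now {}
insert 43 → {43}
dispatch next → 43; now {}
insert 45 → {45}
insert 62 → {45, 62}
dispatch next → 45; now {62}
insert 41 → {41, 62}
dispatch next → 41; now {62}
dispatch next → 62; now {}
insert 55 → {55}
insert 64 → {55, 64}
dispatch next → 55; now {64}
insert 61 → {61, 64}
dispatch next → 61; now {64}
insert 56 → {56, 64}
insert 66 → {56, 64, 66}
dispatch next → 56; now {64, 66}
dispatch next → 64; now {66}
insert 42 → {42, 66}
insert 63 → {42, 63, 66}
dispatch next → 42; now {63, 66}
insert 46 → {46, 63, 66}
insert 48 → {46, 48, 63, 66}

priority queue: [52, 44, 59, 43, 45, 41, 62, 55, 61, 56, 64, 42]; FIFO queue: 59 → 52 → 44 → 43 → 45 → 62 → 41 → 55 → 64 → 61 → 56 → 66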